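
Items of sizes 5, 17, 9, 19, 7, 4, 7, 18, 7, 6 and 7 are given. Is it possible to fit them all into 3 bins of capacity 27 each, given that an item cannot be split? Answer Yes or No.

No

Total = 106; ⌈106/27⌉ = 4.
At least 4 bins are required, but only 3 are allowed.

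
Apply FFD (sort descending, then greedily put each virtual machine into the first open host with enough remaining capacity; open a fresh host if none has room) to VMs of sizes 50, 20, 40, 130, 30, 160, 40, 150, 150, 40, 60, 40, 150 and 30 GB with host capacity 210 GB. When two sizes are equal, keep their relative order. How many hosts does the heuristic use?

Sorted descending: 160, 150, 150, 150, 130, 60, 50, 40, 40, 40, 40, 30, 30, 20.
  160 → host 1 (new)  [load 160/210]
  150 → host 2 (new)  [load 150/210]
  150 → host 3 (new)  [load 150/210]
  150 → host 4 (new)  [load 150/210]
  130 → host 5 (new)  [load 130/210]
  60 → host 2  [load 210/210]
  50 → host 1  [load 210/210]
  40 → host 3  [load 190/210]
  40 → host 4  [load 190/210]
  40 → host 5  [load 170/210]
  40 → host 5  [load 210/210]
  30 → host 6 (new)  [load 30/210]
  30 → host 6  [load 60/210]
  20 → host 3  [load 210/210]
6 hosts opened.

6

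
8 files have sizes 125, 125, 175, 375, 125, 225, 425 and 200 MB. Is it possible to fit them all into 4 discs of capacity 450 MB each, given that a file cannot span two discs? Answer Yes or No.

No

Total = 1775 MB; ⌈1775/450⌉ = 4.
The bound of 4 does not rule out 4, but exhaustive search shows no assignment into 4 discs of capacity 450 MB exists — the minimum is 5.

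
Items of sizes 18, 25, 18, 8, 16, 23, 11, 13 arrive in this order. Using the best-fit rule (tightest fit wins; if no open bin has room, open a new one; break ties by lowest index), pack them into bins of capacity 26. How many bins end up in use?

  18 → bin 1 (new)  [load 18/26]
  25 → bin 2 (new)  [load 25/26]
  18 → bin 3 (new)  [load 18/26]
  8 → bin 1  [load 26/26]
  16 → bin 4 (new)  [load 16/26]
  23 → bin 5 (new)  [load 23/26]
  11 → bin 6 (new)  [load 11/26]
  13 → bin 6  [load 24/26]
6 bins opened.

6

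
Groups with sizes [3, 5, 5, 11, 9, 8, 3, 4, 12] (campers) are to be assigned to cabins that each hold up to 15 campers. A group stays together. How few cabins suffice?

Total = 12 + 11 + 9 + 8 + 5 + 5 + 4 + 3 + 3 = 60 campers.
Lower bound: ⌈60/15⌉ = 4 cabins.
A packing using 5 cabins:
  cabin 1: 12 + 3 = 15
  cabin 2: 11 + 4 = 15
  cabin 3: 9 + 5 = 14
  cabin 4: 8 + 5 = 13
  cabin 5: 3 = 3
No arrangement into 4 cabins stays within capacity, so 5 is optimal.

5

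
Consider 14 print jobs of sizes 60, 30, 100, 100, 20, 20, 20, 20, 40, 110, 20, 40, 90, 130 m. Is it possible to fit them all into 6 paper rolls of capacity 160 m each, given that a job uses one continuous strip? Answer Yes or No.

A valid assignment using 6 paper rolls:
  roll 1: 130 + 30 = 160
  roll 2: 110 + 40 = 150
  roll 3: 100 + 60 = 160
  roll 4: 100 + 40 + 20 = 160
  roll 5: 90 + 20 + 20 + 20 = 150
  roll 6: 20 = 20
Every load is within 160 m, so 6 paper rolls suffice.

Yes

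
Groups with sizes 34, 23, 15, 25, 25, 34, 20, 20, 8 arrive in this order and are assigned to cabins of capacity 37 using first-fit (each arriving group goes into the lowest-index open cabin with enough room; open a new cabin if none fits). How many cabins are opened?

7

  34 → cabin 1 (new)  [load 34/37]
  23 → cabin 2 (new)  [load 23/37]
  15 → cabin 3 (new)  [load 15/37]
  25 → cabin 4 (new)  [load 25/37]
  25 → cabin 5 (new)  [load 25/37]
  34 → cabin 6 (new)  [load 34/37]
  20 → cabin 3  [load 35/37]
  20 → cabin 7 (new)  [load 20/37]
  8 → cabin 2  [load 31/37]
7 cabins opened.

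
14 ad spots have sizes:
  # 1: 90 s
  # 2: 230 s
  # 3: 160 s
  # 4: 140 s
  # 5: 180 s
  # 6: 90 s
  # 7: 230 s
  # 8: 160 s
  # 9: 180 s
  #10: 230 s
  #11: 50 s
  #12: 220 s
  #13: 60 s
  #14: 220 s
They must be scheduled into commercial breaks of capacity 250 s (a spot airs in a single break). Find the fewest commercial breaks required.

10

Total = 230 + 230 + 230 + 220 + 220 + 180 + 180 + 160 + 160 + 140 + 90 + 90 + 60 + 50 = 2240 s.
Lower bound: ⌈2240/250⌉ = 9 commercial breaks.
Also, 10 ad spots each exceed 125 s, and no two of those can share a break, so at least 10 commercial breaks are needed.
A packing using 10 commercial breaks:
  break 1: 230 = 230
  break 2: 230 = 230
  break 3: 230 = 230
  break 4: 220 = 220
  break 5: 220 = 220
  break 6: 180 + 60 = 240
  break 7: 180 + 50 = 230
  break 8: 160 + 90 = 250
  break 9: 160 + 90 = 250
  break 10: 140 = 140
This matches the lower bound, so 10 is optimal.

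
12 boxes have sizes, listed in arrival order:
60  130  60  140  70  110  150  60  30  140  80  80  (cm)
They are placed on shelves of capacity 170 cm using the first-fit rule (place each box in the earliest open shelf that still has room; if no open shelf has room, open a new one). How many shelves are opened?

8

  60 → shelf 1 (new)  [load 60/170]
  130 → shelf 2 (new)  [load 130/170]
  60 → shelf 1  [load 120/170]
  140 → shelf 3 (new)  [load 140/170]
  70 → shelf 4 (new)  [load 70/170]
  110 → shelf 5 (new)  [load 110/170]
  150 → shelf 6 (new)  [load 150/170]
  60 → shelf 4  [load 130/170]
  30 → shelf 1  [load 150/170]
  140 → shelf 7 (new)  [load 140/170]
  80 → shelf 8 (new)  [load 80/170]
  80 → shelf 8  [load 160/170]
8 shelves opened.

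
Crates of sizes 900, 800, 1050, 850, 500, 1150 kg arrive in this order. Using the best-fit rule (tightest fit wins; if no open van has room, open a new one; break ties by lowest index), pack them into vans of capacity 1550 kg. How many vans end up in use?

  900 → van 1 (new)  [load 900/1550]
  800 → van 2 (new)  [load 800/1550]
  1050 → van 3 (new)  [load 1050/1550]
  850 → van 4 (new)  [load 850/1550]
  500 → van 3  [load 1550/1550]
  1150 → van 5 (new)  [load 1150/1550]
5 vans opened.

5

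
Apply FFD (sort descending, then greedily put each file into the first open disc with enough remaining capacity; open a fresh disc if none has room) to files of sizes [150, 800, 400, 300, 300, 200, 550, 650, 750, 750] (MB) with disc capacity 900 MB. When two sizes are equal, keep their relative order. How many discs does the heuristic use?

Sorted descending: 800, 750, 750, 650, 550, 400, 300, 300, 200, 150.
  800 → disc 1 (new)  [load 800/900]
  750 → disc 2 (new)  [load 750/900]
  750 → disc 3 (new)  [load 750/900]
  650 → disc 4 (new)  [load 650/900]
  550 → disc 5 (new)  [load 550/900]
  400 → disc 6 (new)  [load 400/900]
  300 → disc 5  [load 850/900]
  300 → disc 6  [load 700/900]
  200 → disc 4  [load 850/900]
  150 → disc 2  [load 900/900]
6 discs opened.

6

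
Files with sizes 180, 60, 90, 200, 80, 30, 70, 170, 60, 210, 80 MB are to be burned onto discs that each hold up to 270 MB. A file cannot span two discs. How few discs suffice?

5

Total = 210 + 200 + 180 + 170 + 90 + 80 + 80 + 70 + 60 + 60 + 30 = 1230 MB.
Lower bound: ⌈1230/270⌉ = 5 discs.
A packing using 5 discs:
  disc 1: 210 + 60 = 270
  disc 2: 200 + 70 = 270
  disc 3: 180 + 90 = 270
  disc 4: 170 + 80 = 250
  disc 5: 80 + 60 + 30 = 170
This matches the lower bound, so 5 is optimal.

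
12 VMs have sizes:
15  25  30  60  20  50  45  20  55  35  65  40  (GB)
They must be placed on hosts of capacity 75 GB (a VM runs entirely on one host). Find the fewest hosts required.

Total = 65 + 60 + 55 + 50 + 45 + 40 + 35 + 30 + 25 + 20 + 20 + 15 = 460 GB.
Lower bound: ⌈460/75⌉ = 7 hosts.
A packing using 7 hosts:
  host 1: 65 = 65
  host 2: 60 + 15 = 75
  host 3: 55 + 20 = 75
  host 4: 50 + 25 = 75
  host 5: 45 + 30 = 75
  host 6: 40 + 35 = 75
  host 7: 20 = 20
This matches the lower bound, so 7 is optimal.

7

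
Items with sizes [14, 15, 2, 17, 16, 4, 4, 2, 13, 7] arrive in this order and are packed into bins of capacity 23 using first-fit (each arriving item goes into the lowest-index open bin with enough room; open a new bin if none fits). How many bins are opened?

  14 → bin 1 (new)  [load 14/23]
  15 → bin 2 (new)  [load 15/23]
  2 → bin 1  [load 16/23]
  17 → bin 3 (new)  [load 17/23]
  16 → bin 4 (new)  [load 16/23]
  4 → bin 1  [load 20/23]
  4 → bin 2  [load 19/23]
  2 → bin 1  [load 22/23]
  13 → bin 5 (new)  [load 13/23]
  7 → bin 4  [load 23/23]
5 bins opened.

5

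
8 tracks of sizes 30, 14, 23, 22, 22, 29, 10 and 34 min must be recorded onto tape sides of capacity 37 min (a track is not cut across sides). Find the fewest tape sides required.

6

Total = 34 + 30 + 29 + 23 + 22 + 22 + 14 + 10 = 184 min.
Lower bound: ⌈184/37⌉ = 5 tape sides.
Also, 6 tracks each exceed 37/2 min, and no two of those can share a side, so at least 6 tape sides are needed.
A packing using 6 tape sides:
  side 1: 34 = 34
  side 2: 30 = 30
  side 3: 29 = 29
  side 4: 23 + 14 = 37
  side 5: 22 + 10 = 32
  side 6: 22 = 22
This matches the lower bound, so 6 is optimal.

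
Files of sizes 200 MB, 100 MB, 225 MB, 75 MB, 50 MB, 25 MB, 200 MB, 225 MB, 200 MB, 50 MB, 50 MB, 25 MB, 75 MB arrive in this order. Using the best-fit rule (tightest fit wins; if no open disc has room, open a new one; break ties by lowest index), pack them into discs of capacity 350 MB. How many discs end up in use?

  200 → disc 1 (new)  [load 200/350]
  100 → disc 1  [load 300/350]
  225 → disc 2 (new)  [load 225/350]
  75 → disc 2  [load 300/350]
  50 → disc 1  [load 350/350]
  25 → disc 2  [load 325/350]
  200 → disc 3 (new)  [load 200/350]
  225 → disc 4 (new)  [load 225/350]
  200 → disc 5 (new)  [load 200/350]
  50 → disc 4  [load 275/350]
  50 → disc 4  [load 325/350]
  25 → disc 2  [load 350/350]
  75 → disc 3  [load 275/350]
5 discs opened.

5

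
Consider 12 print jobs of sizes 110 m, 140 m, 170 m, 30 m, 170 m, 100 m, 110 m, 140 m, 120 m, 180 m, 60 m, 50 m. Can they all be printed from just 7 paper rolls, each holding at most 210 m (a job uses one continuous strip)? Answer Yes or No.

No

Total = 1380 m; ⌈1380/210⌉ = 7.
8 print jobs each exceed half the capacity and cannot share a roll, forcing at least 8 paper rolls.
At least 8 paper rolls are required, but only 7 are allowed.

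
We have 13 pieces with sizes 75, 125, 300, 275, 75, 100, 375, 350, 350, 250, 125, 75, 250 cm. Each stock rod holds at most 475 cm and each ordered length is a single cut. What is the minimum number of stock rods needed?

Total = 375 + 350 + 350 + 300 + 275 + 250 + 250 + 125 + 125 + 100 + 75 + 75 + 75 = 2725 cm.
Lower bound: ⌈2725/475⌉ = 6 stock rods.
Also, 7 pieces each exceed 475/2 cm, and no two of those can share a stock rod, so at least 7 stock rods are needed.
A packing using 7 stock rods:
  stock rod 1: 375 + 100 = 475
  stock rod 2: 350 + 125 = 475
  stock rod 3: 350 + 125 = 475
  stock rod 4: 300 + 75 + 75 = 450
  stock rod 5: 275 + 75 = 350
  stock rod 6: 250 = 250
  stock rod 7: 250 = 250
This matches the lower bound, so 7 is optimal.

7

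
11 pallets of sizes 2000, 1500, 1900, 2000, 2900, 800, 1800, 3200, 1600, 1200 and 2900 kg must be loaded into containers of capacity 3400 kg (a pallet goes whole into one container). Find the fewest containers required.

Total = 3200 + 2900 + 2900 + 2000 + 2000 + 1900 + 1800 + 1600 + 1500 + 1200 + 800 = 21800 kg.
Lower bound: ⌈21800/3400⌉ = 7 containers.
A packing using 7 containers:
  container 1: 3200 = 3200
  container 2: 2900 = 2900
  container 3: 2900 = 2900
  container 4: 2000 + 1200 = 3200
  container 5: 2000 + 800 = 2800
  container 6: 1900 + 1500 = 3400
  container 7: 1800 + 1600 = 3400
This matches the lower bound, so 7 is optimal.

7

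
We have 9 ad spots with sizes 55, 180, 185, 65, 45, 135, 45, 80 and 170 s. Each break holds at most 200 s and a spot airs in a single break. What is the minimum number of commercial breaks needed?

6

Total = 185 + 180 + 170 + 135 + 80 + 65 + 55 + 45 + 45 = 960 s.
Lower bound: ⌈960/200⌉ = 5 commercial breaks.
A packing using 6 commercial breaks:
  break 1: 185 = 185
  break 2: 180 = 180
  break 3: 170 = 170
  break 4: 135 + 65 = 200
  break 5: 80 + 55 + 45 = 180
  break 6: 45 = 45
No arrangement into 5 commercial breaks stays within capacity, so 6 is optimal.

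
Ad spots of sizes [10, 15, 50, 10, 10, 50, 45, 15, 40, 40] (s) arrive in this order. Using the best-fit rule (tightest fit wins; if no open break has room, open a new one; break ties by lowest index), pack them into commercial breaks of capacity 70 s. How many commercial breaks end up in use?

5

  10 → break 1 (new)  [load 10/70]
  15 → break 1  [load 25/70]
  50 → break 2 (new)  [load 50/70]
  10 → break 2  [load 60/70]
  10 → break 2  [load 70/70]
  50 → break 3 (new)  [load 50/70]
  45 → break 1  [load 70/70]
  15 → break 3  [load 65/70]
  40 → break 4 (new)  [load 40/70]
  40 → break 5 (new)  [load 40/70]
5 commercial breaks opened.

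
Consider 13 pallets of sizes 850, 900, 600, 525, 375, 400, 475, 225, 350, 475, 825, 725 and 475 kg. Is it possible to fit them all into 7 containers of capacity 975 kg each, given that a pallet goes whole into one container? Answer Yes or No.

No

Total = 7200 kg; ⌈7200/975⌉ = 8.
At least 8 containers are required, but only 7 are allowed.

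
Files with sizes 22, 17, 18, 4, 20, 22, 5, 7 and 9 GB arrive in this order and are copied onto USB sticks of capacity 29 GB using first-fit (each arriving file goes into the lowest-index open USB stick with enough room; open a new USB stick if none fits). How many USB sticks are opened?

5

  22 → USB stick 1 (new)  [load 22/29]
  17 → USB stick 2 (new)  [load 17/29]
  18 → USB stick 3 (new)  [load 18/29]
  4 → USB stick 1  [load 26/29]
  20 → USB stick 4 (new)  [load 20/29]
  22 → USB stick 5 (new)  [load 22/29]
  5 → USB stick 2  [load 22/29]
  7 → USB stick 2  [load 29/29]
  9 → USB stick 3  [load 27/29]
5 USB sticks opened.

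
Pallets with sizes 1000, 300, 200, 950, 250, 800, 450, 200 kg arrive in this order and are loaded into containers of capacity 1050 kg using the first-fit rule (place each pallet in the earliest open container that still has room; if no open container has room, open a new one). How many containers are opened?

  1000 → container 1 (new)  [load 1000/1050]
  300 → container 2 (new)  [load 300/1050]
  200 → container 2  [load 500/1050]
  950 → container 3 (new)  [load 950/1050]
  250 → container 2  [load 750/1050]
  800 → container 4 (new)  [load 800/1050]
  450 → container 5 (new)  [load 450/1050]
  200 → container 2  [load 950/1050]
5 containers opened.

5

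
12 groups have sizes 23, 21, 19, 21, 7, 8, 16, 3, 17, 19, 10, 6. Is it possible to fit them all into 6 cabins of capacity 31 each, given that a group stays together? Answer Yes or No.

Total = 170; ⌈170/31⌉ = 6.
7 groups each exceed half the capacity and cannot share a cabin, forcing at least 7 cabins.
At least 7 cabins are required, but only 6 are allowed.

No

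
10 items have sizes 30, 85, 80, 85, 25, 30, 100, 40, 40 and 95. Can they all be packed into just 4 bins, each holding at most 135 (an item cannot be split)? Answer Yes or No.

No

Total = 610; ⌈610/135⌉ = 5.
At least 5 bins are required, but only 4 are allowed.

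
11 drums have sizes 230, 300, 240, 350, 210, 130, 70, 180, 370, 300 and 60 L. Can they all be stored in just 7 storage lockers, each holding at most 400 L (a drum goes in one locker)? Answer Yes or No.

A valid assignment using 7 storage lockers:
  locker 1: 370 = 370
  locker 2: 350 = 350
  locker 3: 300 + 70 = 370
  locker 4: 300 + 60 = 360
  locker 5: 240 + 130 = 370
  locker 6: 230 = 230
  locker 7: 210 + 180 = 390
Every load is within 400 L, so 7 storage lockers suffice.

Yes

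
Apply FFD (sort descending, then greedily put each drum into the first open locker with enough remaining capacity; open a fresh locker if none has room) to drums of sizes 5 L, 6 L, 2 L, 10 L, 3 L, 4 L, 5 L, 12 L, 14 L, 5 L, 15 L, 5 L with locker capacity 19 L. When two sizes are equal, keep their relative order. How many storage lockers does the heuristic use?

Sorted descending: 15, 14, 12, 10, 6, 5, 5, 5, 5, 4, 3, 2.
  15 → locker 1 (new)  [load 15/19]
  14 → locker 2 (new)  [load 14/19]
  12 → locker 3 (new)  [load 12/19]
  10 → locker 4 (new)  [load 10/19]
  6 → locker 3  [load 18/19]
  5 → locker 2  [load 19/19]
  5 → locker 4  [load 15/19]
  5 → locker 5 (new)  [load 5/19]
  5 → locker 5  [load 10/19]
  4 → locker 1  [load 19/19]
  3 → locker 4  [load 18/19]
  2 → locker 5  [load 12/19]
5 storage lockers opened.

5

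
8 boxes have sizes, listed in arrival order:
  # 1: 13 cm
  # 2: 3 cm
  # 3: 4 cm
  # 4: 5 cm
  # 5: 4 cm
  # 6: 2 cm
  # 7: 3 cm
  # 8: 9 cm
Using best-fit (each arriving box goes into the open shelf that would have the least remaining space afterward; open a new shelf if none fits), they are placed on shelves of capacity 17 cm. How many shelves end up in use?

  13 → shelf 1 (new)  [load 13/17]
  3 → shelf 1  [load 16/17]
  4 → shelf 2 (new)  [load 4/17]
  5 → shelf 2  [load 9/17]
  4 → shelf 2  [load 13/17]
  2 → shelf 2  [load 15/17]
  3 → shelf 3 (new)  [load 3/17]
  9 → shelf 3  [load 12/17]
3 shelves opened.

3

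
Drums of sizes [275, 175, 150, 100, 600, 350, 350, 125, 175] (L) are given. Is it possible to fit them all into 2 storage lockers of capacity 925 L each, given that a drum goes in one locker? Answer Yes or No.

No

Total = 2300 L; ⌈2300/925⌉ = 3.
At least 3 storage lockers are required, but only 2 are allowed.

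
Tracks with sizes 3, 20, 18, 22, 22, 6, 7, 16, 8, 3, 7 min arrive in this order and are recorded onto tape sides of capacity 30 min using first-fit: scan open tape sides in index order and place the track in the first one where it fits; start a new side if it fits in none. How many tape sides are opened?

5

  3 → side 1 (new)  [load 3/30]
  20 → side 1  [load 23/30]
  18 → side 2 (new)  [load 18/30]
  22 → side 3 (new)  [load 22/30]
  22 → side 4 (new)  [load 22/30]
  6 → side 1  [load 29/30]
  7 → side 2  [load 25/30]
  16 → side 5 (new)  [load 16/30]
  8 → side 3  [load 30/30]
  3 → side 2  [load 28/30]
  7 → side 4  [load 29/30]
5 tape sides opened.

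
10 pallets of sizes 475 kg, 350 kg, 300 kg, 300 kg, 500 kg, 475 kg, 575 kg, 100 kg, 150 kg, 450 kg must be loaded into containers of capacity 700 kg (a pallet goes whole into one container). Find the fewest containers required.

Total = 575 + 500 + 475 + 475 + 450 + 350 + 300 + 300 + 150 + 100 = 3675 kg.
Lower bound: ⌈3675/700⌉ = 6 containers.
A packing using 7 containers:
  container 1: 575 + 100 = 675
  container 2: 500 + 150 = 650
  container 3: 475 = 475
  container 4: 475 = 475
  container 5: 450 = 450
  container 6: 350 + 300 = 650
  container 7: 300 = 300
No arrangement into 6 containers stays within capacity, so 7 is optimal.

7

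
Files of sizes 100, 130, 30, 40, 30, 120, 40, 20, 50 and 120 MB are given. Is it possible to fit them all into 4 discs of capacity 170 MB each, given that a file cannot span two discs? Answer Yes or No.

Yes

A valid assignment using 4 discs:
  disc 1: 130 + 40 = 170
  disc 2: 120 + 50 = 170
  disc 3: 120 + 30 + 20 = 170
  disc 4: 100 + 40 + 30 = 170
Every load is within 170 MB, so 4 discs suffice.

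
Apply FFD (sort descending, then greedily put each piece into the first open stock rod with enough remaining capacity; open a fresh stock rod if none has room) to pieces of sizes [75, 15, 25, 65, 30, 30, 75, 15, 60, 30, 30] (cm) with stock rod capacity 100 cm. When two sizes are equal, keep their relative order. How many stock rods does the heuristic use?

5

Sorted descending: 75, 75, 65, 60, 30, 30, 30, 30, 25, 15, 15.
  75 → stock rod 1 (new)  [load 75/100]
  75 → stock rod 2 (new)  [load 75/100]
  65 → stock rod 3 (new)  [load 65/100]
  60 → stock rod 4 (new)  [load 60/100]
  30 → stock rod 3  [load 95/100]
  30 → stock rod 4  [load 90/100]
  30 → stock rod 5 (new)  [load 30/100]
  30 → stock rod 5  [load 60/100]
  25 → stock rod 1  [load 100/100]
  15 → stock rod 2  [load 90/100]
  15 → stock rod 5  [load 75/100]
5 stock rods opened.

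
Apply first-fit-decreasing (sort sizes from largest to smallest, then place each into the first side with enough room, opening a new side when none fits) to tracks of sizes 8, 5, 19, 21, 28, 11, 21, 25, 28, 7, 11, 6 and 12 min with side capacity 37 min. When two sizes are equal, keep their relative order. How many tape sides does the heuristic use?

Sorted descending: 28, 28, 25, 21, 21, 19, 12, 11, 11, 8, 7, 6, 5.
  28 → side 1 (new)  [load 28/37]
  28 → side 2 (new)  [load 28/37]
  25 → side 3 (new)  [load 25/37]
  21 → side 4 (new)  [load 21/37]
  21 → side 5 (new)  [load 21/37]
  19 → side 6 (new)  [load 19/37]
  12 → side 3  [load 37/37]
  11 → side 4  [load 32/37]
  11 → side 5  [load 32/37]
  8 → side 1  [load 36/37]
  7 → side 2  [load 35/37]
  6 → side 6  [load 25/37]
  5 → side 4  [load 37/37]
6 tape sides opened.

6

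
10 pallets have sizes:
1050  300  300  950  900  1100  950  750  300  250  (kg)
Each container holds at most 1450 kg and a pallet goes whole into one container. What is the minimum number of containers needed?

6

Total = 1100 + 1050 + 950 + 950 + 900 + 750 + 300 + 300 + 300 + 250 = 6850 kg.
Lower bound: ⌈6850/1450⌉ = 5 containers.
Also, 6 pallets each exceed 725 kg, and no two of those can share a container, so at least 6 containers are needed.
A packing using 6 containers:
  container 1: 1100 + 300 = 1400
  container 2: 1050 + 300 = 1350
  container 3: 950 + 300 = 1250
  container 4: 950 + 250 = 1200
  container 5: 900 = 900
  container 6: 750 = 750
This matches the lower bound, so 6 is optimal.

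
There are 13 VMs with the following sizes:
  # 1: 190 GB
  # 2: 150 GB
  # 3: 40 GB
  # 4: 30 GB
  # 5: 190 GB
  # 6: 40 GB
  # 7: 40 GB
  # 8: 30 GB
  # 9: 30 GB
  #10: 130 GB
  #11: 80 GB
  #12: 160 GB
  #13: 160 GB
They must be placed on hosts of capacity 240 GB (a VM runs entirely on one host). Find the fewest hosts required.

Total = 190 + 190 + 160 + 160 + 150 + 130 + 80 + 40 + 40 + 40 + 30 + 30 + 30 = 1270 GB.
Lower bound: ⌈1270/240⌉ = 6 hosts.
A packing using 6 hosts:
  host 1: 190 + 40 = 230
  host 2: 190 + 40 = 230
  host 3: 160 + 80 = 240
  host 4: 160 + 40 + 30 = 230
  host 5: 150 + 30 + 30 = 210
  host 6: 130 = 130
This matches the lower bound, so 6 is optimal.

6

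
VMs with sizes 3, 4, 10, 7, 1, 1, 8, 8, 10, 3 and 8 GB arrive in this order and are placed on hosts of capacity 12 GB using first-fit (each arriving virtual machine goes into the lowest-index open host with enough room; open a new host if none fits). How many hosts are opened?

  3 → host 1 (new)  [load 3/12]
  4 → host 1  [load 7/12]
  10 → host 2 (new)  [load 10/12]
  7 → host 3 (new)  [load 7/12]
  1 → host 1  [load 8/12]
  1 → host 1  [load 9/12]
  8 → host 4 (new)  [load 8/12]
  8 → host 5 (new)  [load 8/12]
  10 → host 6 (new)  [load 10/12]
  3 → host 1  [load 12/12]
  8 → host 7 (new)  [load 8/12]
7 hosts opened.

7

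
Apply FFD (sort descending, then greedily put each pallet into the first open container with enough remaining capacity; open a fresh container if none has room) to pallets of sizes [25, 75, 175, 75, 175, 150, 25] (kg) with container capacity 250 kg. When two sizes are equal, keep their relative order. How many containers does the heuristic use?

Sorted descending: 175, 175, 150, 75, 75, 25, 25.
  175 → container 1 (new)  [load 175/250]
  175 → container 2 (new)  [load 175/250]
  150 → container 3 (new)  [load 150/250]
  75 → container 1  [load 250/250]
  75 → container 2  [load 250/250]
  25 → container 3  [load 175/250]
  25 → container 3  [load 200/250]
3 containers opened.

3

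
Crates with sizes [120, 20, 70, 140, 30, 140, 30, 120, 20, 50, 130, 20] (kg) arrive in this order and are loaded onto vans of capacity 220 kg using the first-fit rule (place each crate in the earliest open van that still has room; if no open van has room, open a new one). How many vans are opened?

  120 → van 1 (new)  [load 120/220]
  20 → van 1  [load 140/220]
  70 → van 1  [load 210/220]
  140 → van 2 (new)  [load 140/220]
  30 → van 2  [load 170/220]
  140 → van 3 (new)  [load 140/220]
  30 → van 2  [load 200/220]
  120 → van 4 (new)  [load 120/220]
  20 → van 2  [load 220/220]
  50 → van 3  [load 190/220]
  130 → van 5 (new)  [load 130/220]
  20 → van 3  [load 210/220]
5 vans opened.

5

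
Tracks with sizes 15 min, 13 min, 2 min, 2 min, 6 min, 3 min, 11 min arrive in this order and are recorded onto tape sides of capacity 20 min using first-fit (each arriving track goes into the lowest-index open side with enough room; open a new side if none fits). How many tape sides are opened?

  15 → side 1 (new)  [load 15/20]
  13 → side 2 (new)  [load 13/20]
  2 → side 1  [load 17/20]
  2 → side 1  [load 19/20]
  6 → side 2  [load 19/20]
  3 → side 3 (new)  [load 3/20]
  11 → side 3  [load 14/20]
3 tape sides opened.

3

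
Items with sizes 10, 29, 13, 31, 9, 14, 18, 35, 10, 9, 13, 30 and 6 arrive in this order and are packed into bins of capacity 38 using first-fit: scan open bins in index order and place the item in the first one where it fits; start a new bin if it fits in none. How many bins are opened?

7

  10 → bin 1 (new)  [load 10/38]
  29 → bin 2 (new)  [load 29/38]
  13 → bin 1  [load 23/38]
  31 → bin 3 (new)  [load 31/38]
  9 → bin 1  [load 32/38]
  14 → bin 4 (new)  [load 14/38]
  18 → bin 4  [load 32/38]
  35 → bin 5 (new)  [load 35/38]
  10 → bin 6 (new)  [load 10/38]
  9 → bin 2  [load 38/38]
  13 → bin 6  [load 23/38]
  30 → bin 7 (new)  [load 30/38]
  6 → bin 1  [load 38/38]
7 bins opened.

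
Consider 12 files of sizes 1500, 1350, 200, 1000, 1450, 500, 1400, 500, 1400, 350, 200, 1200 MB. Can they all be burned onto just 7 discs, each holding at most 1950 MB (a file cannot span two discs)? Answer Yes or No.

A valid assignment using 7 discs:
  disc 1: 1500 + 350 = 1850
  disc 2: 1450 + 500 = 1950
  disc 3: 1400 + 500 = 1900
  disc 4: 1400 + 200 + 200 = 1800
  disc 5: 1350 = 1350
  disc 6: 1200 = 1200
  disc 7: 1000 = 1000
Every load is within 1950 MB, so 7 discs suffice.

Yes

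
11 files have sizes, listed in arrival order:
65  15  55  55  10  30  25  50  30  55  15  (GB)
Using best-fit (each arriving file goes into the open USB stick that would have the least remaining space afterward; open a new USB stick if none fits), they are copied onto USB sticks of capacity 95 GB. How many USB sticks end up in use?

  65 → USB stick 1 (new)  [load 65/95]
  15 → USB stick 1  [load 80/95]
  55 → USB stick 2 (new)  [load 55/95]
  55 → USB stick 3 (new)  [load 55/95]
  10 → USB stick 1  [load 90/95]
  30 → USB stick 2  [load 85/95]
  25 → USB stick 3  [load 80/95]
  50 → USB stick 4 (new)  [load 50/95]
  30 → USB stick 4  [load 80/95]
  55 → USB stick 5 (new)  [load 55/95]
  15 → USB stick 3  [load 95/95]
5 USB sticks opened.

5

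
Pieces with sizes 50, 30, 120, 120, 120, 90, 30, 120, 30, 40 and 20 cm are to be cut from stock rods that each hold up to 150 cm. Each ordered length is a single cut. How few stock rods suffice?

6

Total = 120 + 120 + 120 + 120 + 90 + 50 + 40 + 30 + 30 + 30 + 20 = 770 cm.
Lower bound: ⌈770/150⌉ = 6 stock rods.
A packing using 6 stock rods:
  stock rod 1: 120 + 30 = 150
  stock rod 2: 120 + 30 = 150
  stock rod 3: 120 + 30 = 150
  stock rod 4: 120 + 20 = 140
  stock rod 5: 90 + 50 = 140
  stock rod 6: 40 = 40
This matches the lower bound, so 6 is optimal.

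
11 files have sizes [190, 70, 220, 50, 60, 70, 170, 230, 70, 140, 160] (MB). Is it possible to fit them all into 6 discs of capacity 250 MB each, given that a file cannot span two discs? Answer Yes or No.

Total = 1430 MB; ⌈1430/250⌉ = 6.
The bound of 6 does not rule out 6, but exhaustive search shows no assignment into 6 discs of capacity 250 MB exists — the minimum is 7.

No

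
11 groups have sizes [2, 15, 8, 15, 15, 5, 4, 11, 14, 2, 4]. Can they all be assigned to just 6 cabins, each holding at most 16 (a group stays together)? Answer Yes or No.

Total = 95; ⌈95/16⌉ = 6.
The bound of 6 does not rule out 6, but exhaustive search shows no assignment into 6 cabins of capacity 16 exists — the minimum is 7.

No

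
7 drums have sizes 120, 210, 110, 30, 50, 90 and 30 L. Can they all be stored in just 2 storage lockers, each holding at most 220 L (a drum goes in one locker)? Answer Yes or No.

Total = 640 L; ⌈640/220⌉ = 3.
At least 3 storage lockers are required, but only 2 are allowed.

No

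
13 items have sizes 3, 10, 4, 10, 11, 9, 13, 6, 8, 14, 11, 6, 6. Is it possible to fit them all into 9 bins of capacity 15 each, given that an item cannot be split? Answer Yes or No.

A valid assignment using 9 bins:
  bin 1: 14 = 14
  bin 2: 13 = 13
  bin 3: 11 + 4 = 15
  bin 4: 11 + 3 = 14
  bin 5: 10 = 10
  bin 6: 10 = 10
  bin 7: 9 + 6 = 15
  bin 8: 8 + 6 = 14
  bin 9: 6 = 6
Every load is within 15, so 9 bins suffice.

Yes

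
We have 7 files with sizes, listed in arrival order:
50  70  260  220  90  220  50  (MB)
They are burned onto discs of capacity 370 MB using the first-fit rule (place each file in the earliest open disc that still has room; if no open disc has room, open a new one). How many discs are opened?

3

  50 → disc 1 (new)  [load 50/370]
  70 → disc 1  [load 120/370]
  260 → disc 2 (new)  [load 260/370]
  220 → disc 1  [load 340/370]
  90 → disc 2  [load 350/370]
  220 → disc 3 (new)  [load 220/370]
  50 → disc 3  [load 270/370]
3 discs opened.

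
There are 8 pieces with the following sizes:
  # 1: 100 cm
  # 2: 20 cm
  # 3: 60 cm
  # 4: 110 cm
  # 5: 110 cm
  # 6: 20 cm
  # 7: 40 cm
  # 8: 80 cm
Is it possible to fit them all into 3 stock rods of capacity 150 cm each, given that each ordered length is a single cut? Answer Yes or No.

Total = 540 cm; ⌈540/150⌉ = 4.
At least 4 stock rods are required, but only 3 are allowed.

No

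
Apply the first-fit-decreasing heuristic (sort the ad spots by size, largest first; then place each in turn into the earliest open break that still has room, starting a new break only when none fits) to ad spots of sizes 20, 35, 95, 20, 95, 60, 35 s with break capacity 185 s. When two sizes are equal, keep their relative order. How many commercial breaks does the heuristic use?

2

Sorted descending: 95, 95, 60, 35, 35, 20, 20.
  95 → break 1 (new)  [load 95/185]
  95 → break 2 (new)  [load 95/185]
  60 → break 1  [load 155/185]
  35 → break 2  [load 130/185]
  35 → break 2  [load 165/185]
  20 → break 1  [load 175/185]
  20 → break 2  [load 185/185]
2 commercial breaks opened.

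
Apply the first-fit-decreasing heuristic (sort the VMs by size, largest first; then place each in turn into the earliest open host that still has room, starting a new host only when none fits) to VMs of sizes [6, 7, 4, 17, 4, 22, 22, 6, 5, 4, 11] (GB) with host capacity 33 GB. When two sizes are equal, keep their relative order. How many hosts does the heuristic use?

4

Sorted descending: 22, 22, 17, 11, 7, 6, 6, 5, 4, 4, 4.
  22 → host 1 (new)  [load 22/33]
  22 → host 2 (new)  [load 22/33]
  17 → host 3 (new)  [load 17/33]
  11 → host 1  [load 33/33]
  7 → host 2  [load 29/33]
  6 → host 3  [load 23/33]
  6 → host 3  [load 29/33]
  5 → host 4 (new)  [load 5/33]
  4 → host 2  [load 33/33]
  4 → host 3  [load 33/33]
  4 → host 4  [load 9/33]
4 hosts opened.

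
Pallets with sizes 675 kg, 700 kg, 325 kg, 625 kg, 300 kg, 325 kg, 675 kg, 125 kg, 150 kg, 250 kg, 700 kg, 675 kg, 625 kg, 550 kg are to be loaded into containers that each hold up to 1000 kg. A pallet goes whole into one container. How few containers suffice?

8

Total = 700 + 700 + 675 + 675 + 675 + 625 + 625 + 550 + 325 + 325 + 300 + 250 + 150 + 125 = 6700 kg.
Lower bound: ⌈6700/1000⌉ = 7 containers.
Also, 8 pallets each exceed 500 kg, and no two of those can share a container, so at least 8 containers are needed.
A packing using 8 containers:
  container 1: 700 + 300 = 1000
  container 2: 700 + 250 = 950
  container 3: 675 + 325 = 1000
  container 4: 675 + 325 = 1000
  container 5: 675 + 150 + 125 = 950
  container 6: 625 = 625
  container 7: 625 = 625
  container 8: 550 = 550
This matches the lower bound, so 8 is optimal.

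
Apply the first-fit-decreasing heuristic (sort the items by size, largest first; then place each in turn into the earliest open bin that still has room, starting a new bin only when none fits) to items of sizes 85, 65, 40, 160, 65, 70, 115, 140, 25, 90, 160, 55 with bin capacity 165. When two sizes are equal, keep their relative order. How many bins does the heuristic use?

7

Sorted descending: 160, 160, 140, 115, 90, 85, 70, 65, 65, 55, 40, 25.
  160 → bin 1 (new)  [load 160/165]
  160 → bin 2 (new)  [load 160/165]
  140 → bin 3 (new)  [load 140/165]
  115 → bin 4 (new)  [load 115/165]
  90 → bin 5 (new)  [load 90/165]
  85 → bin 6 (new)  [load 85/165]
  70 → bin 5  [load 160/165]
  65 → bin 6  [load 150/165]
  65 → bin 7 (new)  [load 65/165]
  55 → bin 7  [load 120/165]
  40 → bin 4  [load 155/165]
  25 → bin 3  [load 165/165]
7 bins opened.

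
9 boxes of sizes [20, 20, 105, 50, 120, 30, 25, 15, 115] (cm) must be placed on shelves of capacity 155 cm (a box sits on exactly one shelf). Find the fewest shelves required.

Total = 120 + 115 + 105 + 50 + 30 + 25 + 20 + 20 + 15 = 500 cm.
Lower bound: ⌈500/155⌉ = 4 shelves.
A packing using 4 shelves:
  shelf 1: 120 + 30 = 150
  shelf 2: 115 + 25 + 15 = 155
  shelf 3: 105 + 50 = 155
  shelf 4: 20 + 20 = 40
This matches the lower bound, so 4 is optimal.

4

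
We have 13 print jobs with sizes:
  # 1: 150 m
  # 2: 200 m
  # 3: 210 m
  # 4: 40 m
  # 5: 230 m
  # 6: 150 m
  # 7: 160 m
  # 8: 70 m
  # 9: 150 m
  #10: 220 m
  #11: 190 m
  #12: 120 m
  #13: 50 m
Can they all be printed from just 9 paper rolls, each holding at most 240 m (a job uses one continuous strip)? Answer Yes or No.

No

Total = 1940 m; ⌈1940/240⌉ = 9.
The bound of 9 does not rule out 9, but exhaustive search shows no assignment into 9 paper rolls of capacity 240 m exists — the minimum is 10.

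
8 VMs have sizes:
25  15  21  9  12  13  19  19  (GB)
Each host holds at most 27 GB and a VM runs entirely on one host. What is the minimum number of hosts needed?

Total = 25 + 21 + 19 + 19 + 15 + 13 + 12 + 9 = 133 GB.
Lower bound: ⌈133/27⌉ = 5 hosts.
A packing using 6 hosts:
  host 1: 25 = 25
  host 2: 21 = 21
  host 3: 19 = 19
  host 4: 19 = 19
  host 5: 15 + 12 = 27
  host 6: 13 + 9 = 22
No arrangement into 5 hosts stays within capacity, so 6 is optimal.

6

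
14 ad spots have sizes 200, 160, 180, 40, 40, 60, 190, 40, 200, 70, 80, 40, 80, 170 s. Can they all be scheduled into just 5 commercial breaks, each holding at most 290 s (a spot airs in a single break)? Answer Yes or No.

Total = 1550 s; ⌈1550/290⌉ = 6.
At least 6 commercial breaks are required, but only 5 are allowed.

No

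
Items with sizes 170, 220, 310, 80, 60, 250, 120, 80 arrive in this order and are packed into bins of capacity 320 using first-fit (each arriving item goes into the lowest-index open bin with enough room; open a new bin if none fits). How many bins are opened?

  170 → bin 1 (new)  [load 170/320]
  220 → bin 2 (new)  [load 220/320]
  310 → bin 3 (new)  [load 310/320]
  80 → bin 1  [load 250/320]
  60 → bin 1  [load 310/320]
  250 → bin 4 (new)  [load 250/320]
  120 → bin 5 (new)  [load 120/320]
  80 → bin 2  [load 300/320]
5 bins opened.

5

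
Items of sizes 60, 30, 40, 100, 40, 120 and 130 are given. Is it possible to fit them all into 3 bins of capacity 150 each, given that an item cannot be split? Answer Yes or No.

Total = 520; ⌈520/150⌉ = 4.
At least 4 bins are required, but only 3 are allowed.

No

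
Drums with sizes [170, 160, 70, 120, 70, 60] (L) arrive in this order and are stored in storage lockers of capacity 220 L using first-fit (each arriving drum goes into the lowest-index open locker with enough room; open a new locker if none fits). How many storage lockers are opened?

4

  170 → locker 1 (new)  [load 170/220]
  160 → locker 2 (new)  [load 160/220]
  70 → locker 3 (new)  [load 70/220]
  120 → locker 3  [load 190/220]
  70 → locker 4 (new)  [load 70/220]
  60 → locker 2  [load 220/220]
4 storage lockers opened.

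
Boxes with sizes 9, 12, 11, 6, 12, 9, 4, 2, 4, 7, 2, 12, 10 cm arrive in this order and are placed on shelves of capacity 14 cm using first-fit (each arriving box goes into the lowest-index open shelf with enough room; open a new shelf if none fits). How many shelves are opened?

  9 → shelf 1 (new)  [load 9/14]
  12 → shelf 2 (new)  [load 12/14]
  11 → shelf 3 (new)  [load 11/14]
  6 → shelf 4 (new)  [load 6/14]
  12 → shelf 5 (new)  [load 12/14]
  9 → shelf 6 (new)  [load 9/14]
  4 → shelf 1  [load 13/14]
  2 → shelf 2  [load 14/14]
  4 → shelf 4  [load 10/14]
  7 → shelf 7 (new)  [load 7/14]
  2 → shelf 3  [load 13/14]
  12 → shelf 8 (new)  [load 12/14]
  10 → shelf 9 (new)  [load 10/14]
9 shelves opened.

9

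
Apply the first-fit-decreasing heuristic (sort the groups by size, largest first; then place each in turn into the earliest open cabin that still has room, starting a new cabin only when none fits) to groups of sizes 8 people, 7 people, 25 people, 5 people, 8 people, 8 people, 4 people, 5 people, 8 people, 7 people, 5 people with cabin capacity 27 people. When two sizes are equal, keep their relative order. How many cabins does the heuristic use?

4

Sorted descending: 25, 8, 8, 8, 8, 7, 7, 5, 5, 5, 4.
  25 → cabin 1 (new)  [load 25/27]
  8 → cabin 2 (new)  [load 8/27]
  8 → cabin 2  [load 16/27]
  8 → cabin 2  [load 24/27]
  8 → cabin 3 (new)  [load 8/27]
  7 → cabin 3  [load 15/27]
  7 → cabin 3  [load 22/27]
  5 → cabin 3  [load 27/27]
  5 → cabin 4 (new)  [load 5/27]
  5 → cabin 4  [load 10/27]
  4 → cabin 4  [load 14/27]
4 cabins opened.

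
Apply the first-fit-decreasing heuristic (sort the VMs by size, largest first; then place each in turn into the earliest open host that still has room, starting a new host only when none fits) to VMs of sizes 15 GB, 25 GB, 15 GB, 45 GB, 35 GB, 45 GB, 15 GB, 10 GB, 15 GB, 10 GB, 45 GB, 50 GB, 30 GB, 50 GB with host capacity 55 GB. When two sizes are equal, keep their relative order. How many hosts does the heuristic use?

8

Sorted descending: 50, 50, 45, 45, 45, 35, 30, 25, 15, 15, 15, 15, 10, 10.
  50 → host 1 (new)  [load 50/55]
  50 → host 2 (new)  [load 50/55]
  45 → host 3 (new)  [load 45/55]
  45 → host 4 (new)  [load 45/55]
  45 → host 5 (new)  [load 45/55]
  35 → host 6 (new)  [load 35/55]
  30 → host 7 (new)  [load 30/55]
  25 → host 7  [load 55/55]
  15 → host 6  [load 50/55]
  15 → host 8 (new)  [load 15/55]
  15 → host 8  [load 30/55]
  15 → host 8  [load 45/55]
  10 → host 3  [load 55/55]
  10 → host 4  [load 55/55]
8 hosts opened.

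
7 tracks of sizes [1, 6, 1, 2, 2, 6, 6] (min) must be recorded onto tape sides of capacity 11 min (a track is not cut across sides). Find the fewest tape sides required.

3

Total = 6 + 6 + 6 + 2 + 2 + 1 + 1 = 24 min.
Lower bound: ⌈24/11⌉ = 3 tape sides.
A packing using 3 tape sides:
  side 1: 6 + 2 + 2 + 1 = 11
  side 2: 6 + 1 = 7
  side 3: 6 = 6
This matches the lower bound, so 3 is optimal.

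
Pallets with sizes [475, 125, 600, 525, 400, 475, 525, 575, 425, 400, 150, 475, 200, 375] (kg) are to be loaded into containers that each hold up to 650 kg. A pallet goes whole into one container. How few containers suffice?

Total = 600 + 575 + 525 + 525 + 475 + 475 + 475 + 425 + 400 + 400 + 375 + 200 + 150 + 125 = 5725 kg.
Lower bound: ⌈5725/650⌉ = 9 containers.
Also, 11 pallets each exceed 325 kg, and no two of those can share a container, so at least 11 containers are needed.
A packing using 11 containers:
  container 1: 600 = 600
  container 2: 575 = 575
  container 3: 525 + 125 = 650
  container 4: 525 = 525
  container 5: 475 + 150 = 625
  container 6: 475 = 475
  container 7: 475 = 475
  container 8: 425 + 200 = 625
  container 9: 400 = 400
  container 10: 400 = 400
  container 11: 375 = 375
This matches the lower bound, so 11 is optimal.

11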